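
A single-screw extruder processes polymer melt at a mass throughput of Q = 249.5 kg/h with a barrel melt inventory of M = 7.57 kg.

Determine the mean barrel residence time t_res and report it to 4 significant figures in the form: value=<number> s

Convert throughput: Q = 249.5 kg/h = 249.5/3600 = 0.0693056 kg/s
Mean residence time: t_res = M/Q_s = 7.57 kg / 0.0693056 kg/s = 109.226 s

value=109.2 s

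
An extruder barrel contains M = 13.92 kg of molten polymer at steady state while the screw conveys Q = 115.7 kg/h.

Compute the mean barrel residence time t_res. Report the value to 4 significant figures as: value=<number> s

Throughput in SI: Q_s = 115.7 kg/h ÷ 3600 s/h = 0.0321389 kg/s
t_res = M / Q_s = 13.92 ÷ 0.0321389 = 433.12 s

value=433.1 s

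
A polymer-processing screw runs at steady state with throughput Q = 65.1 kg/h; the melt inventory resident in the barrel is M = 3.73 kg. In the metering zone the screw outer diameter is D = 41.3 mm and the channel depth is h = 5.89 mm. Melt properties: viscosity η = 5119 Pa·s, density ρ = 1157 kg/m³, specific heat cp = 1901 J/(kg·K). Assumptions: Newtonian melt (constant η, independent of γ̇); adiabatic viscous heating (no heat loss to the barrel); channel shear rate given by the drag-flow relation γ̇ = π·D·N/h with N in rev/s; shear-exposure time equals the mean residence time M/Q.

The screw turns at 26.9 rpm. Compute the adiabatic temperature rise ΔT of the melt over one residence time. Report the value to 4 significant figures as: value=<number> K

value=46.82 K

Convert throughput: Q = 65.1 kg/h = 65.1/3600 = 0.0180833 kg/s
Mean residence time: t_res = M/Q_s = 3.73 kg / 0.0180833 kg/s = 206.267 s
Convert to SI: D = 0.0413 m, h = 0.00589 m, N = 26.9/60 = 0.448333 rev/s
γ̇ = π·D·N / h = π · 0.0413 · 0.448333 / 0.00589 = 9.8761 s⁻¹
ΔT = η·γ̇²·t_res / (ρ·cp) = 5119 · (9.8761)² · 206.267 / (1157 · 1901) = 46.8243 K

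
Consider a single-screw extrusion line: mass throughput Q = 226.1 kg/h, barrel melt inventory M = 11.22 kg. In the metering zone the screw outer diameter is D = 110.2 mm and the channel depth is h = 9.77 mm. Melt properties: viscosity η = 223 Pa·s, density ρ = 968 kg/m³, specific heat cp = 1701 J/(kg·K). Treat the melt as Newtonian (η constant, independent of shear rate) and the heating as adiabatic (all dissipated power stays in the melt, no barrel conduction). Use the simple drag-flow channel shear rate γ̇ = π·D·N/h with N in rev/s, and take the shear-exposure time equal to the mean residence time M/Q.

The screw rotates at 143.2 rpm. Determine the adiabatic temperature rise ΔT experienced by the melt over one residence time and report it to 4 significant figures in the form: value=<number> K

Convert throughput: Q = 226.1 kg/h = 226.1/3600 = 0.0628056 kg/s
Mean residence time: t_res = M/Q_s = 11.22 kg / 0.0628056 kg/s = 178.647 s
Convert to SI: D = 0.1102 m, h = 0.00977 m, N = 143.2/60 = 2.38667 rev/s
γ̇ = π·D·N / h = π · 0.1102 · 2.38667 / 0.00977 = 84.5724 s⁻¹
ΔT = η·γ̇²·t_res/(ρ·cp) = [223 × 84.5724² × 178.647] / [968 × 1701] = 173.052 K

value=173.1 K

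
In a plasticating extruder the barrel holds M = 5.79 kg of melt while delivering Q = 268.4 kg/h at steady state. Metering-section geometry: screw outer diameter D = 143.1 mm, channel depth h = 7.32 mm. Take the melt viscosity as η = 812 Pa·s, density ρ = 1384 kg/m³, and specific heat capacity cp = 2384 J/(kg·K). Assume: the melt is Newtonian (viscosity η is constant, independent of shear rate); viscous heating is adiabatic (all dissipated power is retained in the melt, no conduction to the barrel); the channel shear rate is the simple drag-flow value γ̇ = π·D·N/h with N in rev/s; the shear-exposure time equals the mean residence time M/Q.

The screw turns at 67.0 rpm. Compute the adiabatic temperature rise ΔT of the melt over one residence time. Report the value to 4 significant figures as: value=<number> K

Q_s = Q / 3600 = 268.4 / 3600 = 0.0745556 kg/s
t_res = M / Q_s = 5.79 / 0.0745556 = 77.6602 s
Convert to SI: D = 0.1431 m, h = 0.00732 m, N = 67.0/60 = 1.11667 rev/s
Shear rate: γ̇ = πDN/h = π·0.1431·1.11667/0.00732 = 68.5807 s⁻¹
ΔT = η·γ̇²·t_res/(ρ·cp) = [812 × 68.5807² × 77.6602] / [1384 × 2384] = 89.891 K

value=89.89 K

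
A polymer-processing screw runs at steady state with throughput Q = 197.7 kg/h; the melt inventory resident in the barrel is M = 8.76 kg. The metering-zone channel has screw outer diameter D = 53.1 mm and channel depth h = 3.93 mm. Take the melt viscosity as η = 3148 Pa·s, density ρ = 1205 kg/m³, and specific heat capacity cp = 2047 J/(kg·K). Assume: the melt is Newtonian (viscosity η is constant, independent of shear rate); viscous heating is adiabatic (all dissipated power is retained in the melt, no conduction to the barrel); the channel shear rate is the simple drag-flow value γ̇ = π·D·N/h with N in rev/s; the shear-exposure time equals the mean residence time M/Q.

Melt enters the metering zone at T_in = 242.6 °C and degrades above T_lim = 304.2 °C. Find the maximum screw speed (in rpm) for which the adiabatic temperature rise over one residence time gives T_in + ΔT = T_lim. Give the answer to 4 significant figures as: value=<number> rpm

value=24.59 rpm

Q_s = Q / 3600 = 197.7 / 3600 = 0.0549167 kg/s
Mean residence time: t_res = M/Q_s = 8.76 kg / 0.0549167 kg/s = 159.514 s
Geometry in SI: D = 53.1 mm → 0.0531 m, h = 3.93 mm → 0.00393 m
ΔT_a = T_lim − T_in = 304.2 °C − 242.6 °C = 61.6 K
γ̇_max² = ΔT_a·ρ·cp/(η·t_res) = 61.6·1205·2047/(3148·159.514) = 302.587 s⁻²
γ̇_max = √302.587 = 17.395 s⁻¹
N_max = γ̇_max·h / (π·D) = 17.395 · 0.00393 / (π · 0.0531) = 0.409802 rev/s = 24.5881 rpm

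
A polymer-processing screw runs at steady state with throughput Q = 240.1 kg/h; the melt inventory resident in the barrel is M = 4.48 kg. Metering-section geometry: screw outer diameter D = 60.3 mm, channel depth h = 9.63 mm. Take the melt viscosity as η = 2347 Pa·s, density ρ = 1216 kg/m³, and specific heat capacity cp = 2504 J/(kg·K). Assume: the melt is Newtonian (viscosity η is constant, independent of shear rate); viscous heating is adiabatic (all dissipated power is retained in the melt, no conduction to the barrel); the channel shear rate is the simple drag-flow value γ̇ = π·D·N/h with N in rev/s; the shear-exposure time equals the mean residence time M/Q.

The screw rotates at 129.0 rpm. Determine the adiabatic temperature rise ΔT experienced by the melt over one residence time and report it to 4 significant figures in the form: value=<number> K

value=92.62 K

Throughput in SI: Q_s = 240.1 kg/h ÷ 3600 s/h = 0.0666944 kg/s
t_res = M / Q_s = 4.48 ÷ 0.0666944 = 67.172 s
Convert to SI: D = 0.0603 m, h = 0.00963 m, N = 129.0/60 = 2.15 rev/s
Shear rate: γ̇ = πDN/h = π·0.0603·2.15/0.00963 = 42.2941 s⁻¹
Adiabatic rise: ΔT = η γ̇² t_res / (ρ cp) = 2347·(42.2941)²·67.172 / (1216·2504) = 92.6173 K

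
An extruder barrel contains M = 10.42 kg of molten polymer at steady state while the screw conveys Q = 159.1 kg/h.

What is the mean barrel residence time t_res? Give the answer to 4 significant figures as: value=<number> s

value=235.8 s

Convert throughput: Q = 159.1 kg/h = 159.1/3600 = 0.0441944 kg/s
Mean residence time: t_res = M/Q_s = 10.42 kg / 0.0441944 kg/s = 235.776 s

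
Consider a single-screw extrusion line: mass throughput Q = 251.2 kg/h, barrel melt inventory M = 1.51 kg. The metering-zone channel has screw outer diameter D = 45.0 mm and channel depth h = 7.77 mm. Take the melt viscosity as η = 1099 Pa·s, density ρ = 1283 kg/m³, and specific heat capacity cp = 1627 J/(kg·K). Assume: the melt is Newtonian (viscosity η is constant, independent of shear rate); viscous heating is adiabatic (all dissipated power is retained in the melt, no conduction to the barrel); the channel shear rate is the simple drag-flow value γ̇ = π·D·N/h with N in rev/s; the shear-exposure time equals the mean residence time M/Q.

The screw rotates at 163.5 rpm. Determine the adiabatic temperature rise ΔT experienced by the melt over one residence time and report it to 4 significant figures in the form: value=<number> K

value=28.01 K

Convert throughput: Q = 251.2 kg/h = 251.2/3600 = 0.0697778 kg/s
t_res = M / Q_s = 1.51 ÷ 0.0697778 = 21.6401 s
D = 45.0 mm = 0.045 m;  h = 7.77 mm = 0.00777 m;  N = 163.5 rpm / 60 = 2.725 rev/s
Shear rate: γ̇ = πDN/h = π·0.045·2.725/0.00777 = 49.5802 s⁻¹
ΔT = η·γ̇²·t_res/(ρ·cp) = [1099 × 49.5802² × 21.6401] / [1283 × 1627] = 28.0065 K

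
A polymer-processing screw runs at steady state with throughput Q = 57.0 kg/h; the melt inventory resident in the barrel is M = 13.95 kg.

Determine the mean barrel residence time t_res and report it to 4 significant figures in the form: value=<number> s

value=881.1 s

Convert throughput: Q = 57.0 kg/h = 57.0/3600 = 0.0158333 kg/s
Mean residence time: t_res = M/Q_s = 13.95 kg / 0.0158333 kg/s = 881.053 s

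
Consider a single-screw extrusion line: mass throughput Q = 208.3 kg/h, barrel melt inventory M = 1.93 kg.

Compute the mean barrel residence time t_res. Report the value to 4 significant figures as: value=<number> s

value=33.36 s

Throughput in SI: Q_s = 208.3 kg/h ÷ 3600 s/h = 0.0578611 kg/s
Mean residence time: t_res = M/Q_s = 1.93 kg / 0.0578611 kg/s = 33.3557 s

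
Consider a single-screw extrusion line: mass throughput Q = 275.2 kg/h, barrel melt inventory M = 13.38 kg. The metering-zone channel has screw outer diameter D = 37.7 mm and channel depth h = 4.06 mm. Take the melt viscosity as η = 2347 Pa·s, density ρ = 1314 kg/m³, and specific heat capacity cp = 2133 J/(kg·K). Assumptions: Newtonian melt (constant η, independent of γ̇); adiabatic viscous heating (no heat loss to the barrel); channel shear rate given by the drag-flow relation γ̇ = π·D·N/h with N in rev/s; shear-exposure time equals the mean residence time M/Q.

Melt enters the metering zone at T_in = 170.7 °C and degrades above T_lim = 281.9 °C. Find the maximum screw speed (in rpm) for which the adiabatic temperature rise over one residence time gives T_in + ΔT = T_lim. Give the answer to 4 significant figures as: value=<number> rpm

value=56.65 rpm

Q_s = Q / 3600 = 275.2 / 3600 = 0.0764444 kg/s
t_res = M / Q_s = 13.38 ÷ 0.0764444 = 175.029 s
D = 37.7 mm = 0.0377 m;  h = 4.06 mm = 0.00406 m
Allowable rise: ΔT_a = T_lim − T_in = 281.9 − 170.7 = 111.2 K
γ̇_max² = ΔT_a·ρ·cp / (η·t_res) = [111.2 × 1314 × 2133] / [2347 × 175.029] = 758.696 s⁻²
Take the square root: γ̇_max = √(758.696) = 27.5444 s⁻¹
N_max = γ̇_max h / (πD) = 27.5444·0.00406/(π·0.0377) = 0.94421 rev/s → ×60 = 56.6526 rpm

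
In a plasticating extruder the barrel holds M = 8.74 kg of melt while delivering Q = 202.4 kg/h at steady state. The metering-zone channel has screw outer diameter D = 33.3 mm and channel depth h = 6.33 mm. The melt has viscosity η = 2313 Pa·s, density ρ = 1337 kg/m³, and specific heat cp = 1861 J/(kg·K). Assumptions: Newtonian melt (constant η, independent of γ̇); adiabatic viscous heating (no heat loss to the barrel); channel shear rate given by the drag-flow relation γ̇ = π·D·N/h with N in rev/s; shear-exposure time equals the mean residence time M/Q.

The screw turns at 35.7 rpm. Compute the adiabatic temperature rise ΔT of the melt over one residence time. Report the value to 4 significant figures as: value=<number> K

value=13.97 K

Convert throughput: Q = 202.4 kg/h = 202.4/3600 = 0.0562222 kg/s
t_res = M / Q_s = 8.74 / 0.0562222 = 155.455 s
Geometry in metres: D = 33.3 mm → 0.0333 m, h = 6.33 mm → 0.00633 m; screw speed N = 35.7 rpm = 0.595 rev/s
γ̇ = π·D·N / h = π · 0.0333 · 0.595 / 0.00633 = 9.83348 s⁻¹
ΔT = η·γ̇²·t_res/(ρ·cp) = [2313 × 9.83348² × 155.455] / [1337 × 1861] = 13.9738 K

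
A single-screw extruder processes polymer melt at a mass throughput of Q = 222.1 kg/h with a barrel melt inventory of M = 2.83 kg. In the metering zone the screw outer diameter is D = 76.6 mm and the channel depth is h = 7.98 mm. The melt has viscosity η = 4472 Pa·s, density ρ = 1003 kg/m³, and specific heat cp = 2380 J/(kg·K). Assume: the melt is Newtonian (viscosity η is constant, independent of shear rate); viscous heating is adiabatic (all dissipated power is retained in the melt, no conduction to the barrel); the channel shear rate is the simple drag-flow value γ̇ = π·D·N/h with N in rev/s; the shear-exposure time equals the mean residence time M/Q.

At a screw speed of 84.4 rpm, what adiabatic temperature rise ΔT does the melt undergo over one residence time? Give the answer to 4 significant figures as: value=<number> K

value=154.6 K

Q_s = Q / 3600 = 222.1 / 3600 = 0.0616944 kg/s
t_res = M / Q_s = 2.83 / 0.0616944 = 45.8712 s
Convert to SI: D = 0.0766 m, h = 0.00798 m, N = 84.4/60 = 1.40667 rev/s
γ̇ = π·D·N / h = π · 0.0766 · 1.40667 / 0.00798 = 42.4196 s⁻¹
Adiabatic rise: ΔT = η γ̇² t_res / (ρ cp) = 4472·(42.4196)²·45.8712 / (1003·2380) = 154.632 K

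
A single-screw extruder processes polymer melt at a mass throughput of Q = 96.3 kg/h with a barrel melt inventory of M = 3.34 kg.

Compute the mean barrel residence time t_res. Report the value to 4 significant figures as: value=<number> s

Q_s = Q / 3600 = 96.3 / 3600 = 0.02675 kg/s
t_res = M / Q_s = 3.34 / 0.02675 = 124.86 s

value=124.9 s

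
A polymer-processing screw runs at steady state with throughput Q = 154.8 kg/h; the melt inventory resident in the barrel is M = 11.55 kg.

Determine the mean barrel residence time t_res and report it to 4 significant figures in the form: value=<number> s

value=268.6 s

Q_s = Q / 3600 = 154.8 / 3600 = 0.043 kg/s
t_res = M / Q_s = 11.55 ÷ 0.043 = 268.605 s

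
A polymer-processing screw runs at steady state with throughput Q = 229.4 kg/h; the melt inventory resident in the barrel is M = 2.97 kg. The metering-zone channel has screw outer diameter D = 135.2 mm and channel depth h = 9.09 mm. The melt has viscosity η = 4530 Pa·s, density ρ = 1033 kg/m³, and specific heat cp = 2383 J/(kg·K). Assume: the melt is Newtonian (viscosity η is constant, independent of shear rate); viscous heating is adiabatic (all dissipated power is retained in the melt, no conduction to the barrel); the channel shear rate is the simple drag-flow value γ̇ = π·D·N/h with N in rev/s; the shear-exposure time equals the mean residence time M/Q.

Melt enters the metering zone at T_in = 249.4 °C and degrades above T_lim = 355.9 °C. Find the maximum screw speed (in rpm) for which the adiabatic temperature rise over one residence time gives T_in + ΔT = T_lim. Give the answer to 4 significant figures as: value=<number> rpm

value=45.25 rpm

Throughput in SI: Q_s = 229.4 kg/h ÷ 3600 s/h = 0.0637222 kg/s
t_res = M / Q_s = 2.97 / 0.0637222 = 46.6085 s
Geometry in SI: D = 135.2 mm → 0.1352 m, h = 9.09 mm → 0.00909 m
Allowable rise: ΔT_a = T_lim − T_in = 355.9 − 249.4 = 106.5 K
γ̇_max² = ΔT_a·ρ·cp/(η·t_res) = 106.5·1033·2383/(4530·46.6085) = 1241.68 s⁻²
γ̇_max = sqrt(1241.68) = 35.2375 s⁻¹
N_max = γ̇_max·h / (π·D) = 35.2375 · 0.00909 / (π · 0.1352) = 0.754123 rev/s = 45.2474 rpm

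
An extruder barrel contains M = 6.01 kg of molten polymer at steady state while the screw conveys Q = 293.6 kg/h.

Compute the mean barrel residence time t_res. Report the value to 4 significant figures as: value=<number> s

value=73.69 s

Q_s = Q / 3600 = 293.6 / 3600 = 0.0815556 kg/s
Mean residence time: t_res = M/Q_s = 6.01 kg / 0.0815556 kg/s = 73.6921 s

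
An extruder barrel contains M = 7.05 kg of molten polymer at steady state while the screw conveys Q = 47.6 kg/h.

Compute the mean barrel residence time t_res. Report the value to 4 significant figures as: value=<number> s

value=533.2 s

Convert throughput: Q = 47.6 kg/h = 47.6/3600 = 0.0132222 kg/s
t_res = M / Q_s = 7.05 ÷ 0.0132222 = 533.193 s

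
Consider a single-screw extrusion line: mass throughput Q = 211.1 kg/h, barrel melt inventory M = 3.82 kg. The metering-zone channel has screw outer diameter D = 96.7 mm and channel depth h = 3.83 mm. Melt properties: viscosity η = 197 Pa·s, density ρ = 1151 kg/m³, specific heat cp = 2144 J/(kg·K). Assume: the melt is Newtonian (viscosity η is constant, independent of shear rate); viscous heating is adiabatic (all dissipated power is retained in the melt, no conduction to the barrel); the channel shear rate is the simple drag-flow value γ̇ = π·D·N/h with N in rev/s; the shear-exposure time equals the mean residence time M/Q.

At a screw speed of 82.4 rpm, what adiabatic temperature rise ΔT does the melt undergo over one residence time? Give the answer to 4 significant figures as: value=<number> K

value=61.71 K

Convert throughput: Q = 211.1 kg/h = 211.1/3600 = 0.0586389 kg/s
t_res = M / Q_s = 3.82 / 0.0586389 = 65.1445 s
Geometry in metres: D = 96.7 mm → 0.0967 m, h = 3.83 mm → 0.00383 m; screw speed N = 82.4 rpm = 1.37333 rev/s
Shear rate: γ̇ = πDN/h = π·0.0967·1.37333/0.00383 = 108.932 s⁻¹
ΔT = η·γ̇²·t_res / (ρ·cp) = 197 · (108.932)² · 65.1445 / (1151 · 2144) = 61.7093 K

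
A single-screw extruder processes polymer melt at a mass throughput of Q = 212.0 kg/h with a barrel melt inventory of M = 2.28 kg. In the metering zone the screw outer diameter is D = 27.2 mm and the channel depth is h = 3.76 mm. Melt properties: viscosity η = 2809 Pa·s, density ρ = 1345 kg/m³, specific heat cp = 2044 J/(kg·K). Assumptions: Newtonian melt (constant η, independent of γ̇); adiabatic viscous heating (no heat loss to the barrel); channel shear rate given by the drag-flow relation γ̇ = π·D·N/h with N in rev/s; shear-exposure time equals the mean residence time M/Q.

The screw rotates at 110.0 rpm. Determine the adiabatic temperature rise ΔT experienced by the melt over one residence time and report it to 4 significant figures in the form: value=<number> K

Throughput in SI: Q_s = 212.0 kg/h ÷ 3600 s/h = 0.0588889 kg/s
Mean residence time: t_res = M/Q_s = 2.28 kg / 0.0588889 kg/s = 38.717 s
Geometry in metres: D = 27.2 mm → 0.0272 m, h = 3.76 mm → 0.00376 m; screw speed N = 110.0 rpm = 1.83333 rev/s
γ̇ = π·D·N / h = π · 0.0272 · 1.83333 / 0.00376 = 41.6651 s⁻¹
ΔT = η·γ̇²·t_res/(ρ·cp) = [2809 × 41.6651² × 38.717] / [1345 × 2044] = 68.6744 K

value=68.67 K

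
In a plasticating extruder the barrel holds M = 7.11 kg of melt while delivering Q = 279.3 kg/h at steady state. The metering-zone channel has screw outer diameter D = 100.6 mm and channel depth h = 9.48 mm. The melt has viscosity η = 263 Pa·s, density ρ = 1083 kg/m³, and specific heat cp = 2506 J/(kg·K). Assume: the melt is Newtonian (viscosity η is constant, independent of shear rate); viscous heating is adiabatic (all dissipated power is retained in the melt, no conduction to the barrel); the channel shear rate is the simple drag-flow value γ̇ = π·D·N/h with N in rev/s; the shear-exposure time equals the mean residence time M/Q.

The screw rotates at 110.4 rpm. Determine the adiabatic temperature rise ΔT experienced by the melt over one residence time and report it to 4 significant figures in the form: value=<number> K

value=33.42 K

Throughput in SI: Q_s = 279.3 kg/h ÷ 3600 s/h = 0.0775833 kg/s
t_res = M / Q_s = 7.11 ÷ 0.0775833 = 91.6434 s
D = 100.6 mm = 0.1006 m;  h = 9.48 mm = 0.00948 m;  N = 110.4 rpm / 60 = 1.84 rev/s
Shear rate: γ̇ = πDN/h = π·0.1006·1.84/0.00948 = 61.3419 s⁻¹
ΔT = η·γ̇²·t_res/(ρ·cp) = [263 × 61.3419² × 91.6434] / [1083 × 2506] = 33.4166 K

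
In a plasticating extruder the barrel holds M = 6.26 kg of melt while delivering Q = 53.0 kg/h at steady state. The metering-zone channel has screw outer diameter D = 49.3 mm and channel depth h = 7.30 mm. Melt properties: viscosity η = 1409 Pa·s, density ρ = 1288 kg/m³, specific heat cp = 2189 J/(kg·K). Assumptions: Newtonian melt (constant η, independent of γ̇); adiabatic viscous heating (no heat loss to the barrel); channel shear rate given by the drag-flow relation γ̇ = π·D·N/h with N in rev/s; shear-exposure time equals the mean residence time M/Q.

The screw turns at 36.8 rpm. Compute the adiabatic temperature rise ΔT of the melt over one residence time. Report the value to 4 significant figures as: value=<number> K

Throughput in SI: Q_s = 53.0 kg/h ÷ 3600 s/h = 0.0147222 kg/s
Mean residence time: t_res = M/Q_s = 6.26 kg / 0.0147222 kg/s = 425.208 s
Convert to SI: D = 0.0493 m, h = 0.0073 m, N = 36.8/60 = 0.613333 rev/s
Shear rate: γ̇ = πDN/h = π·0.0493·0.613333/0.0073 = 13.0128 s⁻¹
ΔT = η·γ̇²·t_res/(ρ·cp) = [1409 × 13.0128² × 425.208] / [1288 × 2189] = 35.9825 K

value=35.98 K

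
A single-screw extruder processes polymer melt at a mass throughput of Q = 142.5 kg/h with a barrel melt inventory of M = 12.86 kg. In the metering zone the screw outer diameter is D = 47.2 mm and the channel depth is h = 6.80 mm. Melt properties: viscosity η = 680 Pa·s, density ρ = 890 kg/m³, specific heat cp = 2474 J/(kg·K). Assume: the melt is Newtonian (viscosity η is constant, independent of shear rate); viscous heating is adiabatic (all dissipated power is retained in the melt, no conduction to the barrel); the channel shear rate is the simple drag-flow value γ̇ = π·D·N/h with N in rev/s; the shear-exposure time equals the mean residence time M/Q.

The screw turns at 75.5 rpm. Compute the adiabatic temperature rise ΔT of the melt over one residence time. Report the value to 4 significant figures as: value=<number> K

Throughput in SI: Q_s = 142.5 kg/h ÷ 3600 s/h = 0.0395833 kg/s
t_res = M / Q_s = 12.86 / 0.0395833 = 324.884 s
Geometry in metres: D = 47.2 mm → 0.0472 m, h = 6.80 mm → 0.0068 m; screw speed N = 75.5 rpm = 1.25833 rev/s
γ̇ = π·D·N / h = π · 0.0472 · 1.25833 / 0.0068 = 27.4397 s⁻¹
ΔT = η·γ̇²·t_res / (ρ·cp) = 680 · (27.4397)² · 324.884 / (890 · 2474) = 75.5449 K

value=75.54 K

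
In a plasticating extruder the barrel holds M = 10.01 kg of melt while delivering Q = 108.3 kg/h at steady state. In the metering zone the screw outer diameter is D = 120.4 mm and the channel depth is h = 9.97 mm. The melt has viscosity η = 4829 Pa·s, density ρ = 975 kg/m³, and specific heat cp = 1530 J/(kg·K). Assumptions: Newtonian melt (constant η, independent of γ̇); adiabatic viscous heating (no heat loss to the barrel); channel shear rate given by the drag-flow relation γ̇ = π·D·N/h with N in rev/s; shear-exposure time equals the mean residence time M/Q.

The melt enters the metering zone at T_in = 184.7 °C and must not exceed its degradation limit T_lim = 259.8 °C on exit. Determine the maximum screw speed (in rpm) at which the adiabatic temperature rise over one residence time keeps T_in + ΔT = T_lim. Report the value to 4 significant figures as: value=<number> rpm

value=13.21 rpm

Convert throughput: Q = 108.3 kg/h = 108.3/3600 = 0.0300833 kg/s
t_res = M / Q_s = 10.01 ÷ 0.0300833 = 332.742 s
Geometry in SI: D = 120.4 mm → 0.1204 m, h = 9.97 mm → 0.00997 m
ΔT_a = T_lim − T_in = 259.8 °C − 184.7 °C = 75.1 K
γ̇_max² = ΔT_a·ρ·cp / (η·t_res) = [75.1 × 975 × 1530] / [4829 × 332.742] = 69.7221 s⁻²
γ̇_max = sqrt(69.7221) = 8.34998 s⁻¹
N_max = γ̇_max·h / (π·D) = 8.34998 · 0.00997 / (π · 0.1204) = 0.220092 rev/s = 13.2055 rpm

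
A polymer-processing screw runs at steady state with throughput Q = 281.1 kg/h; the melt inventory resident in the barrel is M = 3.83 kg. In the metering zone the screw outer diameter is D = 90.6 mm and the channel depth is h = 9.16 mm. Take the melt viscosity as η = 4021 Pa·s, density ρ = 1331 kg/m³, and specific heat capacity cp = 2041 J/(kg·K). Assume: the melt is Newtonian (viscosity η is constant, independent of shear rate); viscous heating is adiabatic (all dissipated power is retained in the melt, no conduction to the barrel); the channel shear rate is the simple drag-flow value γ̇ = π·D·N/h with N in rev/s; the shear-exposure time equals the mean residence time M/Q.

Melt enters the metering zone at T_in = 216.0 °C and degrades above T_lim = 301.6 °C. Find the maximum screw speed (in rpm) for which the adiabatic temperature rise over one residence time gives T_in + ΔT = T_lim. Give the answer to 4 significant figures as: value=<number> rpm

value=66.30 rpm

Q_s = Q / 3600 = 281.1 / 3600 = 0.0780833 kg/s
t_res = M / Q_s = 3.83 / 0.0780833 = 49.0502 s
Convert to metres: D = 0.0906 m, h = 0.00916 m
Allowable rise: ΔT_a = T_lim − T_in = 301.6 − 216.0 = 85.6 K
Invert ΔT = ηγ̇²t_res/(ρcp) for γ̇: γ̇_max² = ΔT_a ρ cp / (η t_res) = 85.6·1331·2041 / (4021·49.0502) = 1179.02 s⁻²
Take the square root: γ̇_max = √(1179.02) = 34.3368 s⁻¹
N_max = γ̇_max h / (πD) = 34.3368·0.00916/(π·0.0906) = 1.10504 rev/s → ×60 = 66.3023 rpm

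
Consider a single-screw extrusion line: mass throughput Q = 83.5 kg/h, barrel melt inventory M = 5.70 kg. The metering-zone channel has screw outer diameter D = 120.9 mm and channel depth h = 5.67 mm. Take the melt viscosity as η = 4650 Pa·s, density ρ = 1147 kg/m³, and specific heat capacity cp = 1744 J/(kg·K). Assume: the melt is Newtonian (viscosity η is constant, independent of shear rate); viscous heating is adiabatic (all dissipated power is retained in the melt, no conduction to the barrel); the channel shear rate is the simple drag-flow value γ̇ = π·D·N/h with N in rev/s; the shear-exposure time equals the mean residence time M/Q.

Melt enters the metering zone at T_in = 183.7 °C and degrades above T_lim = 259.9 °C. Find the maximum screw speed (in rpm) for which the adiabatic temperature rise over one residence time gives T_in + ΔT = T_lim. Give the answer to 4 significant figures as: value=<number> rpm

Throughput in SI: Q_s = 83.5 kg/h ÷ 3600 s/h = 0.0231944 kg/s
t_res = M / Q_s = 5.70 ÷ 0.0231944 = 245.749 s
Geometry in SI: D = 120.9 mm → 0.1209 m, h = 5.67 mm → 0.00567 m
ΔT_a = T_lim − T_in = 259.9 °C − 183.7 °C = 76.2 K
γ̇_max² = ΔT_a·ρ·cp / (η·t_res) = [76.2 × 1147 × 1744] / [4650 × 245.749] = 133.389 s⁻²
γ̇_max = √133.389 = 11.5494 s⁻¹
N_max = γ̇_max h / (πD) = 11.5494·0.00567/(π·0.1209) = 0.172412 rev/s → ×60 = 10.3447 rpm

value=10.34 rpm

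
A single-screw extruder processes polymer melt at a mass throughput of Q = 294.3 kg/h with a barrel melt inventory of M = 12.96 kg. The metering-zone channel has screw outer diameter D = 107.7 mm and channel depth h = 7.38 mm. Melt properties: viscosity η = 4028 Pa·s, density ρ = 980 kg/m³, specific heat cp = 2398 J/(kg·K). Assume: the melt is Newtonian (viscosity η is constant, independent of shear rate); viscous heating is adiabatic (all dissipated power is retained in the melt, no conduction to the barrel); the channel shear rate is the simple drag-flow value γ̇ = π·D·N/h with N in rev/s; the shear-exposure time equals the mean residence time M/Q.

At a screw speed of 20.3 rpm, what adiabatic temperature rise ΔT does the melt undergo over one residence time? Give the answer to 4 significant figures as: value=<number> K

value=65.38 K

Convert throughput: Q = 294.3 kg/h = 294.3/3600 = 0.08175 kg/s
t_res = M / Q_s = 12.96 ÷ 0.08175 = 158.532 s
D = 107.7 mm = 0.1077 m;  h = 7.38 mm = 0.00738 m;  N = 20.3 rpm / 60 = 0.338333 rev/s
Shear rate: γ̇ = πDN/h = π·0.1077·0.338333/0.00738 = 15.5115 s⁻¹
Adiabatic rise: ΔT = η γ̇² t_res / (ρ cp) = 4028·(15.5115)²·158.532 / (980·2398) = 65.3792 K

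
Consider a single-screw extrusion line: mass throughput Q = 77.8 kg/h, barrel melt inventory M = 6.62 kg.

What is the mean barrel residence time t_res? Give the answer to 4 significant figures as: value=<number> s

Convert throughput: Q = 77.8 kg/h = 77.8/3600 = 0.0216111 kg/s
t_res = M / Q_s = 6.62 ÷ 0.0216111 = 306.324 s

value=306.3 s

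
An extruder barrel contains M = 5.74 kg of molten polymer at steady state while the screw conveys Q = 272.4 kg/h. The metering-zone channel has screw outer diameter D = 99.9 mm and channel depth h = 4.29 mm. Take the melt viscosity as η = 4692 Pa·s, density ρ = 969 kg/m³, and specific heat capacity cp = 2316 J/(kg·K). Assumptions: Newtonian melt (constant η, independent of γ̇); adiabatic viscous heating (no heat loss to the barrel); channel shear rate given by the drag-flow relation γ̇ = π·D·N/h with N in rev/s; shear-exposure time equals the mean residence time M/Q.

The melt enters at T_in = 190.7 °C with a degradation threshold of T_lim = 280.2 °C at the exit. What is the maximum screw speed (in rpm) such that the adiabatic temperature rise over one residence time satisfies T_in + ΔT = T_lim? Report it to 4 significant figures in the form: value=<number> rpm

Convert throughput: Q = 272.4 kg/h = 272.4/3600 = 0.0756667 kg/s
Mean residence time: t_res = M/Q_s = 5.74 kg / 0.0756667 kg/s = 75.859 s
Geometry in SI: D = 99.9 mm → 0.0999 m, h = 4.29 mm → 0.00429 m
ΔT_a = T_lim − T_in = 280.2 − 190.7 = 89.5 K
γ̇_max² = ΔT_a·ρ·cp/(η·t_res) = 89.5·969·2316/(4692·75.859) = 564.313 s⁻²
γ̇_max = sqrt(564.313) = 23.7553 s⁻¹
N_max = γ̇_max·h / (π·D) = 23.7553 · 0.00429 / (π · 0.0999) = 0.324715 rev/s = 19.4829 rpm

value=19.48 rpm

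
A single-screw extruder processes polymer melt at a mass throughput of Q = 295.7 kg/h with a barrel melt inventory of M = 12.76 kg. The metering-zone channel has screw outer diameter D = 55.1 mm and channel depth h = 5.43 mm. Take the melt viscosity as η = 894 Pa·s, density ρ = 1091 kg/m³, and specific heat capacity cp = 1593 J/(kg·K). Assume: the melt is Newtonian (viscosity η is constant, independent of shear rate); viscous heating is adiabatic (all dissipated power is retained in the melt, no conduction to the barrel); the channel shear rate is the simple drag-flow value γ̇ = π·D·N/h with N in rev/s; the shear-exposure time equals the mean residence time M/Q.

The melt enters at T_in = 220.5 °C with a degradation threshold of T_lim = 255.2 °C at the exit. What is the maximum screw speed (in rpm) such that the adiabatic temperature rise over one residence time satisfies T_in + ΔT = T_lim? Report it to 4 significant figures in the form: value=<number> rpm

value=39.22 rpm

Q_s = Q / 3600 = 295.7 / 3600 = 0.0821389 kg/s
Mean residence time: t_res = M/Q_s = 12.76 kg / 0.0821389 kg/s = 155.347 s
Convert to metres: D = 0.0551 m, h = 0.00543 m
Allowable rise: ΔT_a = T_lim − T_in = 255.2 − 220.5 = 34.7 K
γ̇_max² = ΔT_a·ρ·cp / (η·t_res) = [34.7 × 1091 × 1593] / [894 × 155.347] = 434.241 s⁻²
γ̇_max = √434.241 = 20.8384 s⁻¹
N_max = γ̇_max h / (πD) = 20.8384·0.00543/(π·0.0551) = 0.653678 rev/s → ×60 = 39.2207 rpm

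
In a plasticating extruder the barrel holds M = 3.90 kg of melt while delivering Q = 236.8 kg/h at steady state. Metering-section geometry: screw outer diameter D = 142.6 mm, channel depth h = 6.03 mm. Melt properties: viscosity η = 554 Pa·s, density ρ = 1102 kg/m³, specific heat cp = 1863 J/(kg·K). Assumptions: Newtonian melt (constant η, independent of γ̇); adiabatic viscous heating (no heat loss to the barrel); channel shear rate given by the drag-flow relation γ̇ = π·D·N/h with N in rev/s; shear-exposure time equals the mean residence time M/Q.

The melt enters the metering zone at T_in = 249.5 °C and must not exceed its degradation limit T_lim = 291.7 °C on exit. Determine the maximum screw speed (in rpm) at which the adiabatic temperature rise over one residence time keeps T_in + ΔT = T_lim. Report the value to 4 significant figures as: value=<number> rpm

Convert throughput: Q = 236.8 kg/h = 236.8/3600 = 0.0657778 kg/s
t_res = M / Q_s = 3.90 / 0.0657778 = 59.2905 s
D = 142.6 mm = 0.1426 m;  h = 6.03 mm = 0.00603 m
ΔT_a = T_lim − T_in = 291.7 − 249.5 = 42.2 K
γ̇_max² = ΔT_a·ρ·cp/(η·t_res) = 42.2·1102·1863/(554·59.2905) = 2637.62 s⁻²
γ̇_max = √2637.62 = 51.3577 s⁻¹
N_max = γ̇_max h / (πD) = 51.3577·0.00603/(π·0.1426) = 0.69128 rev/s → ×60 = 41.4768 rpm

value=41.48 rpm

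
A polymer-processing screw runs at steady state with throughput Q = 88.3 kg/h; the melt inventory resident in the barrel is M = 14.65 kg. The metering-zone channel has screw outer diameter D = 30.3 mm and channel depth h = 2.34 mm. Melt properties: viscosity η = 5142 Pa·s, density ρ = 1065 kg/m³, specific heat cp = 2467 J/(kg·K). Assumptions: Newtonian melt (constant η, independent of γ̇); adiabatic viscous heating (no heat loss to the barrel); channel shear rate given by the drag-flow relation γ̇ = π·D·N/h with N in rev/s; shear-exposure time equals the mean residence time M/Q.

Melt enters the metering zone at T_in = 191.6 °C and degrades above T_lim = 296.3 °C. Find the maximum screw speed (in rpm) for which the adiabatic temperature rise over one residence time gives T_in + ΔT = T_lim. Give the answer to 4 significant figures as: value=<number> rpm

Convert throughput: Q = 88.3 kg/h = 88.3/3600 = 0.0245278 kg/s
Mean residence time: t_res = M/Q_s = 14.65 kg / 0.0245278 kg/s = 597.282 s
D = 30.3 mm = 0.0303 m;  h = 2.34 mm = 0.00234 m
Allowable rise: ΔT_a = T_lim − T_in = 296.3 − 191.6 = 104.7 K
γ̇_max² = ΔT_a·ρ·cp/(η·t_res) = 104.7·1065·2467/(5142·597.282) = 89.5682 s⁻²
Take the square root: γ̇_max = √(89.5682) = 9.46405 s⁻¹
N_max = γ̇_max h / (πD) = 9.46405·0.00234/(π·0.0303) = 0.232649 rev/s → ×60 = 13.9589 rpm

value=13.96 rpm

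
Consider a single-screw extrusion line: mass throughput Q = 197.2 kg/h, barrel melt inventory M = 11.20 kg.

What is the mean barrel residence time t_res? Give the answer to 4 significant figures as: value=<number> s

value=204.5 s

Q_s = Q / 3600 = 197.2 / 3600 = 0.0547778 kg/s
Mean residence time: t_res = M/Q_s = 11.20 kg / 0.0547778 kg/s = 204.462 s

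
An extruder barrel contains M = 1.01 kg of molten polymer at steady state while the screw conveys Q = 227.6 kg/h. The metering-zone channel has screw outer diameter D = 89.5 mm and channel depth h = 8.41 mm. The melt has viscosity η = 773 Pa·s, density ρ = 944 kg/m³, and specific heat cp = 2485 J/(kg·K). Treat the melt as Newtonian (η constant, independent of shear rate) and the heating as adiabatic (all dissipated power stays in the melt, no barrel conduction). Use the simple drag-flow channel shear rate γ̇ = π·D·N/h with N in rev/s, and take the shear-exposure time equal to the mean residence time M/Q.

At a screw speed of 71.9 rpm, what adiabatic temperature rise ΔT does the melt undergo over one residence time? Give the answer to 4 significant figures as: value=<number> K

value=8.450 K

Convert throughput: Q = 227.6 kg/h = 227.6/3600 = 0.0632222 kg/s
t_res = M / Q_s = 1.01 ÷ 0.0632222 = 15.9754 s
Geometry in metres: D = 89.5 mm → 0.0895 m, h = 8.41 mm → 0.00841 m; screw speed N = 71.9 rpm = 1.19833 rev/s
Shear rate: γ̇ = πDN/h = π·0.0895·1.19833/0.00841 = 40.064 s⁻¹
ΔT = η·γ̇²·t_res/(ρ·cp) = [773 × 40.064² × 15.9754] / [944 × 2485] = 8.44971 K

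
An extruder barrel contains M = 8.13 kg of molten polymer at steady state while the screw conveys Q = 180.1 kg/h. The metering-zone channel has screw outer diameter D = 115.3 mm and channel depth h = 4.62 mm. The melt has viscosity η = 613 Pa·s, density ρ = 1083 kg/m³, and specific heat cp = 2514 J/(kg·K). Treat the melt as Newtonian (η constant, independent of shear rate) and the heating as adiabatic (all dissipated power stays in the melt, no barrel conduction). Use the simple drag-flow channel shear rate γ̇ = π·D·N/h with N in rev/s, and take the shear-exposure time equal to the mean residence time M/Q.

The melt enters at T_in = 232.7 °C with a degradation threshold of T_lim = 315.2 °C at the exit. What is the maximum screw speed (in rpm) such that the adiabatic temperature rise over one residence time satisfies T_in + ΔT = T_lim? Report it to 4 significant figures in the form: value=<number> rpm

value=36.34 rpm

Q_s = Q / 3600 = 180.1 / 3600 = 0.0500278 kg/s
Mean residence time: t_res = M/Q_s = 8.13 kg / 0.0500278 kg/s = 162.51 s
Convert to metres: D = 0.1153 m, h = 0.00462 m
Allowable rise: ΔT_a = T_lim − T_in = 315.2 − 232.7 = 82.5 K
γ̇_max² = ΔT_a·ρ·cp / (η·t_res) = [82.5 × 1083 × 2514] / [613 × 162.51] = 2254.8 s⁻²
γ̇_max = sqrt(2254.8) = 47.4847 s⁻¹
N_max = γ̇_max h / (πD) = 47.4847·0.00462/(π·0.1153) = 0.605643 rev/s → ×60 = 36.3386 rpm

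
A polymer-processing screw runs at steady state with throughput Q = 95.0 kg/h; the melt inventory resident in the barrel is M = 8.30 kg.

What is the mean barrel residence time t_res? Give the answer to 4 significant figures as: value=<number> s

value=314.5 s

Q_s = Q / 3600 = 95.0 / 3600 = 0.0263889 kg/s
t_res = M / Q_s = 8.30 ÷ 0.0263889 = 314.526 s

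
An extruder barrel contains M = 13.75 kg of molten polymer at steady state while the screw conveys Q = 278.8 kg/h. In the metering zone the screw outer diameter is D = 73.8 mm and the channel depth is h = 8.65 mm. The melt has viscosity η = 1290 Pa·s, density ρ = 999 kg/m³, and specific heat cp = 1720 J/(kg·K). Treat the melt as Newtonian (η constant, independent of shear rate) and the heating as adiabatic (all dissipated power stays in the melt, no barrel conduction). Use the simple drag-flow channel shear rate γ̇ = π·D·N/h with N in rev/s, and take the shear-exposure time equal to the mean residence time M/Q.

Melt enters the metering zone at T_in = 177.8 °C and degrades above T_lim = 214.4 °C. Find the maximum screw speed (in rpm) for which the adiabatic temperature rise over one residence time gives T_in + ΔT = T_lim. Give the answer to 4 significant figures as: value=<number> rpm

value=37.09 rpm

Convert throughput: Q = 278.8 kg/h = 278.8/3600 = 0.0774444 kg/s
Mean residence time: t_res = M/Q_s = 13.75 kg / 0.0774444 kg/s = 177.547 s
Geometry in SI: D = 73.8 mm → 0.0738 m, h = 8.65 mm → 0.00865 m
ΔT_a = T_lim − T_in = 214.4 °C − 177.8 °C = 36.6 K
γ̇_max² = ΔT_a·ρ·cp/(η·t_res) = 36.6·999·1720/(1290·177.547) = 274.583 s⁻²
γ̇_max = √274.583 = 16.5705 s⁻¹
Solve γ̇ = πDN/h for N: N_max = γ̇_max·h/(π·D) = 16.5705 × 0.00865 / (π × 0.0738) = 0.618225 rev/s = 37.0935 rpm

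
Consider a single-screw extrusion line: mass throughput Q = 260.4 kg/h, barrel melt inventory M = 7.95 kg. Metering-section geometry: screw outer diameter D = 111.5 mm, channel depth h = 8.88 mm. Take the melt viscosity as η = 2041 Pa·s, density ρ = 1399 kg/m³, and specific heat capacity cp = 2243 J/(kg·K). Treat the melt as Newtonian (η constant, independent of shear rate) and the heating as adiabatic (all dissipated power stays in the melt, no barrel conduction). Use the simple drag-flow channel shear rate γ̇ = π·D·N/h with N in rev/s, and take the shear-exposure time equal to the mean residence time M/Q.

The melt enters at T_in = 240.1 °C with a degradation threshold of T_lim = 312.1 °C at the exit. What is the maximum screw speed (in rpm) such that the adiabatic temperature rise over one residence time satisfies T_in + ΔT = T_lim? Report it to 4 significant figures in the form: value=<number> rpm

value=48.27 rpm

Convert throughput: Q = 260.4 kg/h = 260.4/3600 = 0.0723333 kg/s
t_res = M / Q_s = 7.95 ÷ 0.0723333 = 109.908 s
Geometry in SI: D = 111.5 mm → 0.1115 m, h = 8.88 mm → 0.00888 m
Allowable rise: ΔT_a = T_lim − T_in = 312.1 − 240.1 = 72 K
γ̇_max² = ΔT_a·ρ·cp/(η·t_res) = 72·1399·2243/(2041·109.908) = 1007.18 s⁻²
γ̇_max = sqrt(1007.18) = 31.7361 s⁻¹
Solve γ̇ = πDN/h for N: N_max = γ̇_max·h/(π·D) = 31.7361 × 0.00888 / (π × 0.1115) = 0.80453 rev/s = 48.2718 rpm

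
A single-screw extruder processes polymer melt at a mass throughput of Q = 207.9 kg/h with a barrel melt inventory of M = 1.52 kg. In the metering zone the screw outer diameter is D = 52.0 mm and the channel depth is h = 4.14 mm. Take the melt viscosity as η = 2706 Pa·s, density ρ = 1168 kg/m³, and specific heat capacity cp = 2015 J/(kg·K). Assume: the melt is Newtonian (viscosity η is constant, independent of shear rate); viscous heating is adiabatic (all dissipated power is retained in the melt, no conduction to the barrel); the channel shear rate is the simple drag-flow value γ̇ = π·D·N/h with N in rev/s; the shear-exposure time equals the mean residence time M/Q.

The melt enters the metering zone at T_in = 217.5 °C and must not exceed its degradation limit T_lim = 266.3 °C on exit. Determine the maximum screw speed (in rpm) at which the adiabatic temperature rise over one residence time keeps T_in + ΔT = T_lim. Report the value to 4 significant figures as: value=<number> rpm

Q_s = Q / 3600 = 207.9 / 3600 = 0.05775 kg/s
t_res = M / Q_s = 1.52 / 0.05775 = 26.3203 s
Convert to metres: D = 0.052 m, h = 0.00414 m
ΔT_a = T_lim − T_in = 266.3 − 217.5 = 48.8 K
γ̇_max² = ΔT_a·ρ·cp / (η·t_res) = [48.8 × 1168 × 2015] / [2706 × 26.3203] = 1612.57 s⁻²
Take the square root: γ̇_max = √(1612.57) = 40.1568 s⁻¹
N_max = γ̇_max·h / (π·D) = 40.1568 · 0.00414 / (π · 0.052) = 1.01767 rev/s = 61.0601 rpm

value=61.06 rpm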